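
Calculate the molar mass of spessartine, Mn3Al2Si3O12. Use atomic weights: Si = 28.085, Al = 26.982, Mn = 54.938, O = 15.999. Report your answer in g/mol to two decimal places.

495.02 g/mol

Mn: 3 × 54.938 = 164.8140
Al: 2 × 26.982 = 53.9640
Si: 3 × 28.085 = 84.2550
O: 12 × 15.999 = 191.9880
Summing the contributions gives the formula mass.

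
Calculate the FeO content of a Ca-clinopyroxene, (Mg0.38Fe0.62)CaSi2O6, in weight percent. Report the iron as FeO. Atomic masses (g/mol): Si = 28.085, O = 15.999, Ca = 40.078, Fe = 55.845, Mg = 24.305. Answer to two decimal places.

18.87 wt%

Molar mass of (Mg0.38Fe0.62)CaSi2O6 = 0.38×24.305 + 0.62×55.845 + 1×40.078 + 2×28.085 + 6×15.999 = 236.102 g/mol.
Each formula unit contains 0.62 Fe, equivalent to 0.62/1 = 0.6200 mol FeO.
M(FeO) = 1×55.845 + 1×15.999 = 71.844 g/mol.
Mass of FeO per formula unit = 0.6200 × 71.844 = 44.543 g.
FeO wt% = 44.543 / 236.102 × 100 = 18.87%.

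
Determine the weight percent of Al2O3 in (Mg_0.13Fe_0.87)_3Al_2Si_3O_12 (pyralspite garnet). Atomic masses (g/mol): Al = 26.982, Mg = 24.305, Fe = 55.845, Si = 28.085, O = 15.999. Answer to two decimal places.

Formula mass = 485.441 g/mol.
2 Al → 1.0000 mol Al2O3 per formula unit; M(Al2O3) = 101.961, so Al2O3 mass = 101.961 g.
101.961/485.441 × 100 = 21.00 wt%.

21.00 wt%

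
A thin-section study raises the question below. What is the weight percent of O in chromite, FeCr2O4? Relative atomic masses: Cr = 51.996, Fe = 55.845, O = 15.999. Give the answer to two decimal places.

28.59 wt%

Formula mass = 1*55.845 + 2*51.996 + 4*15.999 = 223.833 g/mol, of which 63.996 g is O.
So O makes up 63.996/223.833 = 0.2859 of the mass, i.e. 28.59%.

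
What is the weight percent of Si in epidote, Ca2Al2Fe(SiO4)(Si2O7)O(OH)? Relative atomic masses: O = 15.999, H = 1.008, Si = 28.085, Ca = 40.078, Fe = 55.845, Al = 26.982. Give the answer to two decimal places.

Formula mass = 2·40.078 + 2·26.982 + 1·55.845 + 3·28.085 + 13·15.999 + 1·1.008 = 483.215 g/mol, of which 84.255 g is Si.
So Si makes up 84.255/483.215 = 0.1744 of the mass, i.e. 17.44%.

17.44 mass %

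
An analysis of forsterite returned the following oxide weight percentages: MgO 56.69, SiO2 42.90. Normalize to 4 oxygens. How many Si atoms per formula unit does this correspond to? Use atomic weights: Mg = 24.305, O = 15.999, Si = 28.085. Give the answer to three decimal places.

1.008 Si apfu

56.69 wt% MgO ÷ 40.304 g/mol = 1.40656 mol, giving 1.40656 Mg and 1.40656 O.
42.90 wt% SiO2 ÷ 60.083 g/mol = 0.71401 mol, giving 0.71401 Si and 1.42802 O.
Oxygen sums to 2.83458; scaling by 4/2.83458 = 1.41114 puts the formula on 4 O.
Si: 0.71401 × 1.41114 = 1.008 atoms per formula unit.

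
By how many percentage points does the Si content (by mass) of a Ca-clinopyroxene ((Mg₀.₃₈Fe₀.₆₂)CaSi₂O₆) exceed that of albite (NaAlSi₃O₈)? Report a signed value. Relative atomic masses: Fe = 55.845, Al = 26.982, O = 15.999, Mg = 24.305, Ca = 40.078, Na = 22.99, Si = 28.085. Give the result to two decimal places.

-8.34 percentage points

First mineral: 56.170 g Si in 236.102 g formula = 23.79 wt% Si.
Second mineral: 84.255 g Si in 262.219 g formula = 32.13 wt% Si.
23.79% − 32.13% gives a difference of -8.34 percentage points.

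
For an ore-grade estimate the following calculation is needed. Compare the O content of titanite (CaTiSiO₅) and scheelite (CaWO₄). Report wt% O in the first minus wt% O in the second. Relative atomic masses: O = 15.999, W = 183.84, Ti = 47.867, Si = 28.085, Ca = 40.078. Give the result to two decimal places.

18.58 percentage points

M(CaTiSiO₅) = 196.025 g/mol, so wt% O = 79.995/196.025 × 100 = 40.81%.
M(CaWO₄) = 287.914 g/mol, so wt% O = 63.996/287.914 × 100 = 22.23%.
40.81 − 22.23 = 18.58 pp.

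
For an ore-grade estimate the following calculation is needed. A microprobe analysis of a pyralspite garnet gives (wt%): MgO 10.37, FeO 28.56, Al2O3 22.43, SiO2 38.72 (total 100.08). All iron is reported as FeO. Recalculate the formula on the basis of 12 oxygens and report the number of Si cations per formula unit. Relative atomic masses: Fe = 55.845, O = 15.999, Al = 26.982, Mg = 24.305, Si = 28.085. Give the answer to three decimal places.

2.970 Si apfu

10.37 wt% MgO ÷ 40.304 g/mol = 0.25729 mol, giving 0.25729 Mg and 0.25729 O.
28.56 wt% FeO ÷ 71.844 g/mol = 0.39753 mol, giving 0.39753 Fe and 0.39753 O.
22.43 wt% Al2O3 ÷ 101.961 g/mol = 0.21999 mol, giving 0.43998 Al and 0.65997 O.
38.72 wt% SiO2 ÷ 60.083 g/mol = 0.64444 mol, giving 0.64444 Si and 1.28888 O.
Oxygen sums to 2.60367; scaling by 12/2.60367 = 4.60888 puts the formula on 12 O.
Si: 0.64444 × 4.60888 = 2.970 atoms per formula unit.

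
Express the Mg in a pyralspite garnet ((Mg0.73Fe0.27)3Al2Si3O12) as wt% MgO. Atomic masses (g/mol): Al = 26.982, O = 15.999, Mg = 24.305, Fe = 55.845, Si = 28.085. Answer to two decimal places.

20.59 wt%

M((Mg0.73Fe0.27)3Al2Si3O12) = 428.669 g/mol; M(MgO) = 40.304 g/mol.
Moles MgO per formula unit = 2.19 Mg ÷ 1 = 2.1900.
MgO fraction = (2.1900 × 40.304) / 428.669 = 88.266/428.669 = 0.2059.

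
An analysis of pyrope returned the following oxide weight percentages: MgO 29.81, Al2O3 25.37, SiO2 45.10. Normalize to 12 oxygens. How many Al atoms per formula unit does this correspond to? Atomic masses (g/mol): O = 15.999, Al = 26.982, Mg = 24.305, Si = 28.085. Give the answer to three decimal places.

1.999 Al apfu

MgO: 29.81/40.304 = 0.73963 mol → 0.73963 mol Mg, 0.73963 mol O.
Al2O3: 25.37/101.961 = 0.24882 mol → 0.49764 mol Al, 0.74646 mol O.
SiO2: 45.10/60.083 = 0.75063 mol → 0.75063 mol Si, 1.50126 mol O.
Total oxygen = 2.98735 mol. Normalization factor = 12/2.98735 = 4.01694.
Al per 12 O = 0.49764 × 4.01694 = 1.999.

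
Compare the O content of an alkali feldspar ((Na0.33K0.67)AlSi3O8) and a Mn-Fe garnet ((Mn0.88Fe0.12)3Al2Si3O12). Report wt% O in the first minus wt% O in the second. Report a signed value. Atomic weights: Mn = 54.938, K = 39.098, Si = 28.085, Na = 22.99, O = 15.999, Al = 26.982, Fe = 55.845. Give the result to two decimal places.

First mineral: 127.992 g O in 273.011 g formula = 46.88 wt% O.
Second mineral: 191.988 g O in 495.348 g formula = 38.76 wt% O.
46.88% − 38.76% gives a difference of 8.12 percentage points.

8.12 percentage points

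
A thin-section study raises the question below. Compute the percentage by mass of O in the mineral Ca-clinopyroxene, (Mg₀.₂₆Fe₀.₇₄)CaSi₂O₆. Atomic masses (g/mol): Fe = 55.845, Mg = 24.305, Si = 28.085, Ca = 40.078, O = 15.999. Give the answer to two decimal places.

40.02 wt%

Molar mass of (Mg₀.₂₆Fe₀.₇₄)CaSi₂O₆: 0.26*24.305 + 0.74*55.845 + 1*40.078 + 2*28.085 + 6*15.999 = 239.887 g/mol.
Mass of O per formula unit: 6 × 15.999 = 95.994 g.
Weight fraction O = 95.994 / 239.887 = 0.4002.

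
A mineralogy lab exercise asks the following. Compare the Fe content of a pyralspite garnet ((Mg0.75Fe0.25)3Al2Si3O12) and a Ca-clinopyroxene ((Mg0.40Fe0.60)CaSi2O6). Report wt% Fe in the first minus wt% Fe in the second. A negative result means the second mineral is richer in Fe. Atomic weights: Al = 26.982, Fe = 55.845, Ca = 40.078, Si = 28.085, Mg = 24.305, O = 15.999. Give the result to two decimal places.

First mineral: 41.884 g Fe in 426.777 g formula = 9.81 wt% Fe.
Second mineral: 33.507 g Fe in 235.471 g formula = 14.23 wt% Fe.
9.81% − 14.23% gives a difference of -4.42 percentage points.

-4.42 percentage points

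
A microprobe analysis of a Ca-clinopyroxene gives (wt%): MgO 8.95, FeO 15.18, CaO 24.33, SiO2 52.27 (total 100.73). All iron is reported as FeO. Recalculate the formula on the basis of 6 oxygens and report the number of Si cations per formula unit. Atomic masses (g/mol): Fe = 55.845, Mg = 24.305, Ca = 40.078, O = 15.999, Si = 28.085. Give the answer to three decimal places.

MgO (M=40.304): mol = 0.22206; Mg = 0.22206, O = 0.22206.
FeO (M=71.844): mol = 0.21129; Fe = 0.21129, O = 0.21129.
CaO (M=56.077): mol = 0.43387; Ca = 0.43387, O = 0.43387.
SiO2 (M=60.083): mol = 0.86996; Si = 0.86996, O = 1.73992.
ΣO = 2.60714; factor = 6/ΣO = 2.30137.
Si apfu = 0.86996 × 2.30137 = 2.002.

2.002 Si apfu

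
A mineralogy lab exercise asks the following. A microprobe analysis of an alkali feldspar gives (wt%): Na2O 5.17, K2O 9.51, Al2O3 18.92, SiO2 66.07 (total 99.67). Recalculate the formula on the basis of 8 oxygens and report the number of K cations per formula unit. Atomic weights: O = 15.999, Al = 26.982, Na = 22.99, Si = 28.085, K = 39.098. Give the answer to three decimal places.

Na2O: 5.17/61.979 = 0.08342 mol → 0.16684 mol Na, 0.08342 mol O.
K2O: 9.51/94.195 = 0.10096 mol → 0.20192 mol K, 0.10096 mol O.
Al2O3: 18.92/101.961 = 0.18556 mol → 0.37112 mol Al, 0.55668 mol O.
SiO2: 66.07/60.083 = 1.09965 mol → 1.09965 mol Si, 2.19930 mol O.
Total oxygen = 2.94036 mol. Normalization factor = 8/2.94036 = 2.72076.
K per 8 O = 0.20192 × 2.72076 = 0.549.

0.549 K apfu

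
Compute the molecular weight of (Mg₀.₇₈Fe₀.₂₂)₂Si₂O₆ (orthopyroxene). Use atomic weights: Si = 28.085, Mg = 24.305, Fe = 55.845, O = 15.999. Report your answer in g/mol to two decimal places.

Mg: 1.56 × 24.305 = 37.9158
Fe: 0.44 × 55.845 = 24.5718
Si: 2 × 28.085 = 56.1700
O: 6 × 15.999 = 95.9940
Summing the contributions gives the formula mass.

214.65 g/mol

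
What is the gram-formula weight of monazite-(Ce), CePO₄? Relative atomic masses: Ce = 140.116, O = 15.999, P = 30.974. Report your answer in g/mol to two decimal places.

235.09 g/mol

M = 1(140.116) + 1(30.974) + 4(15.999)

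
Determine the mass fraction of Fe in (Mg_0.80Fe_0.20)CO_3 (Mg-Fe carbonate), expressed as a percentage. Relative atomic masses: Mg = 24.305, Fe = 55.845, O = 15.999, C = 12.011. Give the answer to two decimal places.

M((Mg_0.80Fe_0.20)CO_3) = 90.621 g/mol.
Fe contributes 0.20 × 55.845 = 11.169 g per mole.
11.169/90.621 = 0.1232 → 12.32%.

12.32 wt%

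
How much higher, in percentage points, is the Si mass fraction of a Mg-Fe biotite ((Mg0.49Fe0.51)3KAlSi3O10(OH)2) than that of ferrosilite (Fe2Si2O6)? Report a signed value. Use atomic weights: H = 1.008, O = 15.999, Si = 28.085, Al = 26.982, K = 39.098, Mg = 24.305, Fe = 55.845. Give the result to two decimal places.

-3.19 percentage points

M((Mg0.49Fe0.51)3KAlSi3O10(OH)2) = 465.510 g/mol, so wt% Si = 84.255/465.510 × 100 = 18.10%.
M(Fe2Si2O6) = 263.854 g/mol, so wt% Si = 56.170/263.854 × 100 = 21.29%.
18.10 − 21.29 = -3.19 pp.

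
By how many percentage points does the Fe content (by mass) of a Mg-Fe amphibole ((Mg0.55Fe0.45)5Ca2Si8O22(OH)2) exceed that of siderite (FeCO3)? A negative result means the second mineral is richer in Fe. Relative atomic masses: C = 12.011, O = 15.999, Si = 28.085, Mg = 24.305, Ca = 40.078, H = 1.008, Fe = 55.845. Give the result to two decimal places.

M((Mg0.55Fe0.45)5Ca2Si8O22(OH)2) = 883.318 g/mol, so wt% Fe = 125.651/883.318 × 100 = 14.22%.
M(FeCO3) = 115.853 g/mol, so wt% Fe = 55.845/115.853 × 100 = 48.20%.
14.22 − 48.20 = -33.98 pp.

-33.98 percentage points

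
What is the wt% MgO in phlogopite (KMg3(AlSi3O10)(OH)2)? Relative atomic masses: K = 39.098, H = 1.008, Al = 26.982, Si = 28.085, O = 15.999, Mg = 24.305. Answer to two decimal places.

28.98 wt%

Formula mass = 417.254 g/mol.
3 Mg → 3.0000 mol MgO per formula unit; M(MgO) = 40.304, so MgO mass = 120.912 g.
120.912/417.254 × 100 = 28.98 wt%.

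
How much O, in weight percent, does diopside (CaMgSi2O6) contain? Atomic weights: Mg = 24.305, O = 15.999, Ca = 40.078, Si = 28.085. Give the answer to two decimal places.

44.33 weight percent

Molar mass of CaMgSi2O6: 1×40.078 + 1×24.305 + 2×28.085 + 6×15.999 = 216.547 g/mol.
Mass of O per formula unit: 6 × 15.999 = 95.994 g.
Weight fraction O = 95.994 / 216.547 = 0.4433.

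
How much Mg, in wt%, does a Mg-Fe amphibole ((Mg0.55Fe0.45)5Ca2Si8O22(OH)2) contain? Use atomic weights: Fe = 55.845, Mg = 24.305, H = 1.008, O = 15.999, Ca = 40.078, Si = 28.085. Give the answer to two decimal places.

7.57 wt%

M((Mg0.55Fe0.45)5Ca2Si8O22(OH)2) = 883.318 g/mol.
Mg contributes 2.75 × 24.305 = 66.839 g per mole.
66.839/883.318 = 0.0757 → 7.57%.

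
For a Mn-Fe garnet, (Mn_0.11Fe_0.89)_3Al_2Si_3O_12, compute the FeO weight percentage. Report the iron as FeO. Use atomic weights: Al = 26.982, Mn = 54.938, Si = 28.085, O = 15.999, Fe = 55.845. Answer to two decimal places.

38.56 wt%

Molar mass of (Mn_0.11Fe_0.89)_3Al_2Si_3O_12 = 0.33×54.938 + 2.67×55.845 + 2×26.982 + 3×28.085 + 12×15.999 = 497.443 g/mol.
Each formula unit contains 2.67 Fe, equivalent to 2.67/1 = 2.6700 mol FeO.
M(FeO) = 1×55.845 + 1×15.999 = 71.844 g/mol.
Mass of FeO per formula unit = 2.6700 × 71.844 = 191.823 g.
FeO wt% = 191.823 / 497.443 × 100 = 38.56%.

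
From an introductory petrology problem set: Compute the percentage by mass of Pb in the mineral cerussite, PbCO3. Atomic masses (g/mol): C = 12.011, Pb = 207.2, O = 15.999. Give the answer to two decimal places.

Formula mass = 1*207.2 + 1*12.011 + 3*15.999 = 267.208 g/mol, of which 207.200 g is Pb.
So Pb makes up 207.200/267.208 = 0.7754 of the mass, i.e. 77.54%.

77.54 mass %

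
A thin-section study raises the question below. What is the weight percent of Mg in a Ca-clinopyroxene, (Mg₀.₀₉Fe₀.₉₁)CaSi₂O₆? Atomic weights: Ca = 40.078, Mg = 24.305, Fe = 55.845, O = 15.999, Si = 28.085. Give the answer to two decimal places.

Formula mass = 0.09·24.305 + 0.91·55.845 + 1·40.078 + 2·28.085 + 6·15.999 = 245.248 g/mol, of which 2.187 g is Mg.
So Mg makes up 2.187/245.248 = 0.0089 of the mass, i.e. 0.89%.

0.89 weight percent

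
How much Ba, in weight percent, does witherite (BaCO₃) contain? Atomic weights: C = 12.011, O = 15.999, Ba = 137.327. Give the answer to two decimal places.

Molar mass of BaCO₃: 1*137.327 + 1*12.011 + 3*15.999 = 197.335 g/mol.
Mass of Ba per formula unit: 1 × 137.327 = 137.327 g.
Weight fraction Ba = 137.327 / 197.335 = 0.6959.

69.59 weight percent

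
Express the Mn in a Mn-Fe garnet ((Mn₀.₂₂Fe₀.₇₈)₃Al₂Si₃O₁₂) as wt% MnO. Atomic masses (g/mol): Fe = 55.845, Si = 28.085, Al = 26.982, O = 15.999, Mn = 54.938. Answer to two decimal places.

M((Mn₀.₂₂Fe₀.₇₈)₃Al₂Si₃O₁₂) = 497.143 g/mol; M(MnO) = 70.937 g/mol.
Moles MnO per formula unit = 0.66 Mn ÷ 1 = 0.6600.
MnO fraction = (0.6600 × 70.937) / 497.143 = 46.818/497.143 = 0.0942.

9.42 wt%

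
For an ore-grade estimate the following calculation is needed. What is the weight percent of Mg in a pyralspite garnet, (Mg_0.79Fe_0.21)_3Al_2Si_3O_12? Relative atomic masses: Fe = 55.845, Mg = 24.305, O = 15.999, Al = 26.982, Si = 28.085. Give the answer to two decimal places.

Formula mass = 2.37×24.305 + 0.63×55.845 + 2×26.982 + 3×28.085 + 12×15.999 = 422.992 g/mol, of which 57.603 g is Mg.
So Mg makes up 57.603/422.992 = 0.1362 of the mass, i.e. 13.62%.

13.62 mass %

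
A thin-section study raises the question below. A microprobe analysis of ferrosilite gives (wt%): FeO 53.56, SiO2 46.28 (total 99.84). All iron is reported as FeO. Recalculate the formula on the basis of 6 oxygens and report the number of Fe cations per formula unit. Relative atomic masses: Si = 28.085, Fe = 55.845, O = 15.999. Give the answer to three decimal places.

1.957 Fe apfu

53.56 wt% FeO ÷ 71.844 g/mol = 0.74550 mol, giving 0.74550 Fe and 0.74550 O.
46.28 wt% SiO2 ÷ 60.083 g/mol = 0.77027 mol, giving 0.77027 Si and 1.54054 O.
Oxygen sums to 2.28604; scaling by 6/2.28604 = 2.62463 puts the formula on 6 O.
Fe: 0.74550 × 2.62463 = 1.957 atoms per formula unit.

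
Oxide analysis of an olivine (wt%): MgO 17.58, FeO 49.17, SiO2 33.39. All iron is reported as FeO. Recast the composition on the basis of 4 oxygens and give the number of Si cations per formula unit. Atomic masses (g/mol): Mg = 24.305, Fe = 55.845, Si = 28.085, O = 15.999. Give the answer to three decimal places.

MgO (M=40.304): mol = 0.43618; Mg = 0.43618, O = 0.43618.
FeO (M=71.844): mol = 0.68440; Fe = 0.68440, O = 0.68440.
SiO2 (M=60.083): mol = 0.55573; Si = 0.55573, O = 1.11146.
ΣO = 2.23204; factor = 4/ΣO = 1.79208.
Si apfu = 0.55573 × 1.79208 = 0.996.

0.996 Si apfu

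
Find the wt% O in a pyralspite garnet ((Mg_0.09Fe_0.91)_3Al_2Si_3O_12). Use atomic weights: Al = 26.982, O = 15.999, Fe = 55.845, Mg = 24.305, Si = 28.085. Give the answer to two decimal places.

39.24 mass %

Formula mass = 0.27*24.305 + 2.73*55.845 + 2*26.982 + 3*28.085 + 12*15.999 = 489.226 g/mol, of which 191.988 g is O.
So O makes up 191.988/489.226 = 0.3924 of the mass, i.e. 39.24%.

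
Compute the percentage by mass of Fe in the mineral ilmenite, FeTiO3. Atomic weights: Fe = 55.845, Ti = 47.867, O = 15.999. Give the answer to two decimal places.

36.81 mass %

Molar mass of FeTiO3: 1*55.845 + 1*47.867 + 3*15.999 = 151.709 g/mol.
Mass of Fe per formula unit: 1 × 55.845 = 55.845 g.
Weight fraction Fe = 55.845 / 151.709 = 0.3681.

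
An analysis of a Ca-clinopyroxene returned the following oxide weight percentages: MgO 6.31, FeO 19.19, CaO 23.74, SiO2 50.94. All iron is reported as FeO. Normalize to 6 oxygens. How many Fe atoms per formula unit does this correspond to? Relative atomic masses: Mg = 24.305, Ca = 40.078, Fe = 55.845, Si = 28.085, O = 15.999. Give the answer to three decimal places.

6.31 wt% MgO ÷ 40.304 g/mol = 0.15656 mol, giving 0.15656 Mg and 0.15656 O.
19.19 wt% FeO ÷ 71.844 g/mol = 0.26711 mol, giving 0.26711 Fe and 0.26711 O.
23.74 wt% CaO ÷ 56.077 g/mol = 0.42335 mol, giving 0.42335 Ca and 0.42335 O.
50.94 wt% SiO2 ÷ 60.083 g/mol = 0.84783 mol, giving 0.84783 Si and 1.69566 O.
Oxygen sums to 2.54268; scaling by 6/2.54268 = 2.35971 puts the formula on 6 O.
Fe: 0.26711 × 2.35971 = 0.630 atoms per formula unit.

0.630 Fe apfu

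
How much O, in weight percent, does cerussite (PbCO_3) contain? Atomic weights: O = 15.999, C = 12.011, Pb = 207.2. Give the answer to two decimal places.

Formula mass = 1×207.2 + 1×12.011 + 3×15.999 = 267.208 g/mol, of which 47.997 g is O.
So O makes up 47.997/267.208 = 0.1796 of the mass, i.e. 17.96%.

17.96 weight percent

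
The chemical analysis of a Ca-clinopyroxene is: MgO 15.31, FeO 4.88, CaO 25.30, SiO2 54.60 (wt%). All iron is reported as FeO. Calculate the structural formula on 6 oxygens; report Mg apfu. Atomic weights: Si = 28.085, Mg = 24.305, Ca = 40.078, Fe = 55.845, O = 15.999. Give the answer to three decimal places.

0.839 Mg apfu

MgO (M=40.304): mol = 0.37986; Mg = 0.37986, O = 0.37986.
FeO (M=71.844): mol = 0.06792; Fe = 0.06792, O = 0.06792.
CaO (M=56.077): mol = 0.45117; Ca = 0.45117, O = 0.45117.
SiO2 (M=60.083): mol = 0.90874; Si = 0.90874, O = 1.81748.
ΣO = 2.71643; factor = 6/ΣO = 2.20878.
Mg apfu = 0.37986 × 2.20878 = 0.839.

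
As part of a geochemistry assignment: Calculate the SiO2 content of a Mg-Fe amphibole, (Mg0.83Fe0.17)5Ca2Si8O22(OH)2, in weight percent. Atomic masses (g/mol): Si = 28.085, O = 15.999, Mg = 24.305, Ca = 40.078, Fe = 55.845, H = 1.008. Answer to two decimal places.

Formula mass = 839.162 g/mol.
8 Si → 8.0000 mol SiO2 per formula unit; M(SiO2) = 60.083, so SiO2 mass = 480.664 g.
480.664/839.162 × 100 = 57.28 wt%.

57.28 wt%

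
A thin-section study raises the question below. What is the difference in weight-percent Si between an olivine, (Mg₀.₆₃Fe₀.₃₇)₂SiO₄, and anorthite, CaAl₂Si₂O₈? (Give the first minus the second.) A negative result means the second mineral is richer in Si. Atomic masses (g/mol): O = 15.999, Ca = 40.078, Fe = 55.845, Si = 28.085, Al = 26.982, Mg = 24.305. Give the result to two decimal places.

First mineral: 28.085 g Si in 164.031 g formula = 17.12 wt% Si.
Second mineral: 56.170 g Si in 278.204 g formula = 20.19 wt% Si.
17.12% − 20.19% gives a difference of -3.07 percentage points.

-3.07 percentage points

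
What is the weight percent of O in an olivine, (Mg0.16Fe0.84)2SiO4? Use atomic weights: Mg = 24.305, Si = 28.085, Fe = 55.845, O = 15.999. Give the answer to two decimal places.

33.04 weight percent

Molar mass of (Mg0.16Fe0.84)2SiO4: 0.32*24.305 + 1.68*55.845 + 1*28.085 + 4*15.999 = 193.678 g/mol.
Mass of O per formula unit: 4 × 15.999 = 63.996 g.
Weight fraction O = 63.996 / 193.678 = 0.3304.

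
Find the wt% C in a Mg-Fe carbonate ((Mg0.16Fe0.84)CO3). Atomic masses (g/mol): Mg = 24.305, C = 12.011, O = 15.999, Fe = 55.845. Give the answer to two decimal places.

10.84 mass %

Molar mass of (Mg0.16Fe0.84)CO3: 0.16×24.305 + 0.84×55.845 + 1×12.011 + 3×15.999 = 110.807 g/mol.
Mass of C per formula unit: 1 × 12.011 = 12.011 g.
Weight fraction C = 12.011 / 110.807 = 0.1084.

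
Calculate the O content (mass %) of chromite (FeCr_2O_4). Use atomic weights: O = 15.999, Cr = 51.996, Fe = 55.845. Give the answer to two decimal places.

28.59 mass %

M(FeCr_2O_4) = 223.833 g/mol.
O contributes 4 × 15.999 = 63.996 g per mole.
63.996/223.833 = 0.2859 → 28.59%.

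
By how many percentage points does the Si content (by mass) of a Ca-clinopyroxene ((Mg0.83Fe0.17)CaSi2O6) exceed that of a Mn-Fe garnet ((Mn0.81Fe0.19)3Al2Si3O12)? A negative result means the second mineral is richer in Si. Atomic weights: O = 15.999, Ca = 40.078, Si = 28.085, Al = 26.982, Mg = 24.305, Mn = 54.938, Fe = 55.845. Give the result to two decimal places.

8.31 percentage points

Si in (Mg0.83Fe0.17)CaSi2O6: molar mass 221.909 g/mol; 2×28.085 = 56.170 g → 25.31 wt%.
Si in (Mn0.81Fe0.19)3Al2Si3O12: molar mass 495.538 g/mol; 3×28.085 = 84.255 g → 17.00 wt%.
Difference = 25.31 − 17.00 = 8.31 percentage points.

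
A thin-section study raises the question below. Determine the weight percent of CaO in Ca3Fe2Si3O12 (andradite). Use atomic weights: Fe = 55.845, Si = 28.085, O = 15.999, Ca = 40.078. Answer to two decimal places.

M(Ca3Fe2Si3O12) = 508.167 g/mol; M(CaO) = 56.077 g/mol.
Moles CaO per formula unit = 3 Ca ÷ 1 = 3.0000.
CaO fraction = (3.0000 × 56.077) / 508.167 = 168.231/508.167 = 0.3311.

33.11 wt%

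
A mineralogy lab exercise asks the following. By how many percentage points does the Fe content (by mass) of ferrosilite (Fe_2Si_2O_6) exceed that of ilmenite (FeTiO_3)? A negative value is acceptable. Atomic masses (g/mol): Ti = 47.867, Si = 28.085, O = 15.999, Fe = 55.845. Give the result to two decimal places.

5.52 percentage points

Fe in Fe_2Si_2O_6: molar mass 263.854 g/mol; 2×55.845 = 111.690 g → 42.33 wt%.
Fe in FeTiO_3: molar mass 151.709 g/mol; 1×55.845 = 55.845 g → 36.81 wt%.
Difference = 42.33 − 36.81 = 5.52 percentage points.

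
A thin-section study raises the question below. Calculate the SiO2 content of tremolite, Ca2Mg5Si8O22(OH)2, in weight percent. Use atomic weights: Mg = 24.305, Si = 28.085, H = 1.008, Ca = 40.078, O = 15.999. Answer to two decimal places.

Molar mass of Ca2Mg5Si8O22(OH)2 = 2×40.078 + 5×24.305 + 8×28.085 + 24×15.999 + 2×1.008 = 812.353 g/mol.
Each formula unit contains 8 Si, equivalent to 8/1 = 8.0000 mol SiO2.
M(SiO2) = 1×28.085 + 2×15.999 = 60.083 g/mol.
Mass of SiO2 per formula unit = 8.0000 × 60.083 = 480.664 g.
SiO2 wt% = 480.664 / 812.353 × 100 = 59.17%.

59.17 wt%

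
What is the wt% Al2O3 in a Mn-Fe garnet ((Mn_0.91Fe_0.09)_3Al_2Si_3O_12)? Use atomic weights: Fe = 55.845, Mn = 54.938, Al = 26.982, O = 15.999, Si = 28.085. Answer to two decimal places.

M((Mn_0.91Fe_0.09)_3Al_2Si_3O_12) = 495.266 g/mol; M(Al2O3) = 101.961 g/mol.
Moles Al2O3 per formula unit = 2 Al ÷ 2 = 1.0000.
Al2O3 fraction = (1.0000 × 101.961) / 495.266 = 101.961/495.266 = 0.2059.

20.59 wt%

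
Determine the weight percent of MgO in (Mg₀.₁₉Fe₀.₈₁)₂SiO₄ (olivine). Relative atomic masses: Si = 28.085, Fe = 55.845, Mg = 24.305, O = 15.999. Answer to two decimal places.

7.99 wt%

M((Mg₀.₁₉Fe₀.₈₁)₂SiO₄) = 191.786 g/mol; M(MgO) = 40.304 g/mol.
Moles MgO per formula unit = 0.38 Mg ÷ 1 = 0.3800.
MgO fraction = (0.3800 × 40.304) / 191.786 = 15.316/191.786 = 0.0799.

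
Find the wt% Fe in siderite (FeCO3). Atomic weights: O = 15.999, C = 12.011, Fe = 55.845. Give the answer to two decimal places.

Molar mass of FeCO3: 1·55.845 + 1·12.011 + 3·15.999 = 115.853 g/mol.
Mass of Fe per formula unit: 1 × 55.845 = 55.845 g.
Weight fraction Fe = 55.845 / 115.853 = 0.4820.

48.20 mass %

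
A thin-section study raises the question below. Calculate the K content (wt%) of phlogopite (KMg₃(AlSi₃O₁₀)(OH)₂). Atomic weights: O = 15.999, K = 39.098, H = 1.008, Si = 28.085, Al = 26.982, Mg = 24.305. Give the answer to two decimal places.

Formula mass = 1×39.098 + 3×24.305 + 1×26.982 + 3×28.085 + 12×15.999 + 2×1.008 = 417.254 g/mol, of which 39.098 g is K.
So K makes up 39.098/417.254 = 0.0937 of the mass, i.e. 9.37%.

9.37 wt%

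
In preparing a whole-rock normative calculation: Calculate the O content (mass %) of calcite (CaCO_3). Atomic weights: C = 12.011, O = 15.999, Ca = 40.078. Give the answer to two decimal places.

47.96 mass %

Molar mass of CaCO_3: 1*40.078 + 1*12.011 + 3*15.999 = 100.086 g/mol.
Mass of O per formula unit: 3 × 15.999 = 47.997 g.
Weight fraction O = 47.997 / 100.086 = 0.4796.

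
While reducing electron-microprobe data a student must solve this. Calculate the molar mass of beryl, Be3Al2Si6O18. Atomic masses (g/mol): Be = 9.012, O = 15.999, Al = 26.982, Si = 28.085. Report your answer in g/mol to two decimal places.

Be: 3 × 9.012 = 27.0360
Al: 2 × 26.982 = 53.9640
Si: 6 × 28.085 = 168.5100
O: 18 × 15.999 = 287.9820
Summing the contributions gives the formula mass.

537.49 g/mol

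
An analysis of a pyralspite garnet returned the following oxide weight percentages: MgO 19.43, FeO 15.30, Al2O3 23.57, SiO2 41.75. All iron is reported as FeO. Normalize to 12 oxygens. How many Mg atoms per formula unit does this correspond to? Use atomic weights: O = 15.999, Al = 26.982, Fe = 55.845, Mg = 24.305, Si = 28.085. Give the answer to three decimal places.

MgO: 19.43/40.304 = 0.48209 mol → 0.48209 mol Mg, 0.48209 mol O.
FeO: 15.30/71.844 = 0.21296 mol → 0.21296 mol Fe, 0.21296 mol O.
Al2O3: 23.57/101.961 = 0.23117 mol → 0.46234 mol Al, 0.69351 mol O.
SiO2: 41.75/60.083 = 0.69487 mol → 0.69487 mol Si, 1.38974 mol O.
Total oxygen = 2.77830 mol. Normalization factor = 12/2.77830 = 4.31919.
Mg per 12 O = 0.48209 × 4.31919 = 2.082.

2.082 Mg apfu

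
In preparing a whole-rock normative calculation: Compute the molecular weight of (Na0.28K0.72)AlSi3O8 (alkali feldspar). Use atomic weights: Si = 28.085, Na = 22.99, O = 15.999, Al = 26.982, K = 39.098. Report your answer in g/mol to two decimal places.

273.82 g/mol

M = 0.28·22.99 + 0.72·39.098 + 1·26.982 + 3·28.085 + 8·15.999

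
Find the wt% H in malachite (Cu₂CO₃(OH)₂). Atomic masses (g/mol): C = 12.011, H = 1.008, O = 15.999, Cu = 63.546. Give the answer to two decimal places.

0.91 weight percent

M(Cu₂CO₃(OH)₂) = 221.114 g/mol.
H contributes 2 × 1.008 = 2.016 g per mole.
2.016/221.114 = 0.0091 → 0.91%.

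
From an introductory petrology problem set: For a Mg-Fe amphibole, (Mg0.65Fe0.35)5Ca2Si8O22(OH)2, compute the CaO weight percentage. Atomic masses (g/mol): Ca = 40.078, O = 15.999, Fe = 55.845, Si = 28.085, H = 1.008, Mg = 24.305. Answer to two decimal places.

Formula mass = 867.548 g/mol.
2 Ca → 2.0000 mol CaO per formula unit; M(CaO) = 56.077, so CaO mass = 112.154 g.
112.154/867.548 × 100 = 12.93 wt%.

12.93 wt%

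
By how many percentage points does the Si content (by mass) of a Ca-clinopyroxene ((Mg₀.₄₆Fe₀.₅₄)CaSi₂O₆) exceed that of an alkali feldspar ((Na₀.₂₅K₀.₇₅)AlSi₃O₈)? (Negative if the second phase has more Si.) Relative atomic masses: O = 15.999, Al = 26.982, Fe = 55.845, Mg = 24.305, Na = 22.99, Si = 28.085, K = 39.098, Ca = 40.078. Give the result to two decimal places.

M((Mg₀.₄₆Fe₀.₅₄)CaSi₂O₆) = 233.579 g/mol, so wt% Si = 56.170/233.579 × 100 = 24.05%.
M((Na₀.₂₅K₀.₇₅)AlSi₃O₈) = 274.300 g/mol, so wt% Si = 84.255/274.300 × 100 = 30.72%.
24.05 − 30.72 = -6.67 pp.

-6.67 percentage points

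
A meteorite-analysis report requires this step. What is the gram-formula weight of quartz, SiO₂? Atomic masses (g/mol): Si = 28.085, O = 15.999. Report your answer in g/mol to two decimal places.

60.08 g/mol

M = 1(28.085) + 2(15.999)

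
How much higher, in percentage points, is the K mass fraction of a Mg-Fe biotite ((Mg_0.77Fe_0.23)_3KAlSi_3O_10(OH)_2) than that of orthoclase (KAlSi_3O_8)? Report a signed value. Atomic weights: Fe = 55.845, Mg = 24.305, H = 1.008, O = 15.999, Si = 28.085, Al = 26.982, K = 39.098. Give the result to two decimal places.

M((Mg_0.77Fe_0.23)_3KAlSi_3O_10(OH)_2) = 439.017 g/mol, so wt% K = 39.098/439.017 × 100 = 8.91%.
M(KAlSi_3O_8) = 278.327 g/mol, so wt% K = 39.098/278.327 × 100 = 14.05%.
8.91 − 14.05 = -5.14 pp.

-5.14 percentage points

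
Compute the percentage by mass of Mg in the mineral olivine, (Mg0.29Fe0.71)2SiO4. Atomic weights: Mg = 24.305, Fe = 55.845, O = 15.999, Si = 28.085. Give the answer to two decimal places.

Molar mass of (Mg0.29Fe0.71)2SiO4: 0.58*24.305 + 1.42*55.845 + 1*28.085 + 4*15.999 = 185.478 g/mol.
Mass of Mg per formula unit: 0.58 × 24.305 = 14.097 g.
Weight fraction Mg = 14.097 / 185.478 = 0.0760.

7.60 weight percent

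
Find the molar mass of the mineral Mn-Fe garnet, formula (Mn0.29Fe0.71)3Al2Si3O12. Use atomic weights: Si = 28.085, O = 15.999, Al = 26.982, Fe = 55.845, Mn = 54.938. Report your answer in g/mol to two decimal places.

M = 0.87·54.938 + 2.13·55.845 + 2·26.982 + 3·28.085 + 12·15.999

496.95 g/mol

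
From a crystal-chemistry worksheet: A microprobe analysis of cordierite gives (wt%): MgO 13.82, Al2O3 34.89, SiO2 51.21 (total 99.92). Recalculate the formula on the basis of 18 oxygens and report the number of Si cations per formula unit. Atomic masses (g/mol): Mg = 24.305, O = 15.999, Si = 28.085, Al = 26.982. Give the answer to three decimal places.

MgO: 13.82/40.304 = 0.34289 mol → 0.34289 mol Mg, 0.34289 mol O.
Al2O3: 34.89/101.961 = 0.34219 mol → 0.68438 mol Al, 1.02657 mol O.
SiO2: 51.21/60.083 = 0.85232 mol → 0.85232 mol Si, 1.70464 mol O.
Total oxygen = 3.07410 mol. Normalization factor = 18/3.07410 = 5.85537.
Si per 18 O = 0.85232 × 5.85537 = 4.991.

4.991 Si apfu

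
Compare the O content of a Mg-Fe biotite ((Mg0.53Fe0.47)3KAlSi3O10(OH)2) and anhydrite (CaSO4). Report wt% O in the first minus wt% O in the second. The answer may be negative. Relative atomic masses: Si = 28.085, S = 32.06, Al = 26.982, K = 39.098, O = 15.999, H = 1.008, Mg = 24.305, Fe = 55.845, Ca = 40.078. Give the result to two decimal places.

First mineral: 191.988 g O in 461.725 g formula = 41.58 wt% O.
Second mineral: 63.996 g O in 136.134 g formula = 47.01 wt% O.
41.58% − 47.01% gives a difference of -5.43 percentage points.

-5.43 percentage points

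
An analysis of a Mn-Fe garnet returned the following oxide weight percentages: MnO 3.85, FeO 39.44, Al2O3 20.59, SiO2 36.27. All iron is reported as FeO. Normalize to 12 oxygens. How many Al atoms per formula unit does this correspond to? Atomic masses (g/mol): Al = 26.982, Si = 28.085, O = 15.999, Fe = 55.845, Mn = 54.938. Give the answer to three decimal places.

2.006 Al apfu

MnO: 3.85/70.937 = 0.05427 mol → 0.05427 mol Mn, 0.05427 mol O.
FeO: 39.44/71.844 = 0.54897 mol → 0.54897 mol Fe, 0.54897 mol O.
Al2O3: 20.59/101.961 = 0.20194 mol → 0.40388 mol Al, 0.60582 mol O.
SiO2: 36.27/60.083 = 0.60366 mol → 0.60366 mol Si, 1.20732 mol O.
Total oxygen = 2.41638 mol. Normalization factor = 12/2.41638 = 4.96611.
Al per 12 O = 0.40388 × 4.96611 = 2.006.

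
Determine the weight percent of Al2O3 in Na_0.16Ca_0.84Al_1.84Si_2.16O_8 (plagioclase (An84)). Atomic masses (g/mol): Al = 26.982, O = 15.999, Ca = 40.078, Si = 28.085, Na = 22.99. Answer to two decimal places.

Formula mass = 275.646 g/mol.
1.84 Al → 0.9200 mol Al2O3 per formula unit; M(Al2O3) = 101.961, so Al2O3 mass = 93.804 g.
93.804/275.646 × 100 = 34.03 wt%.

34.03 wt%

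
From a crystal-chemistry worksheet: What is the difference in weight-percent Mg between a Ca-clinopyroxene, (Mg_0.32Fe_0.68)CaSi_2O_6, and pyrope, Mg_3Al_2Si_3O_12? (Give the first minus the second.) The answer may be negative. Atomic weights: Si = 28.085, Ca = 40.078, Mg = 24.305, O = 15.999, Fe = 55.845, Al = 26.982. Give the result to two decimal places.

-14.82 percentage points

First mineral: 7.778 g Mg in 237.994 g formula = 3.27 wt% Mg.
Second mineral: 72.915 g Mg in 403.122 g formula = 18.09 wt% Mg.
3.27% − 18.09% gives a difference of -14.82 percentage points.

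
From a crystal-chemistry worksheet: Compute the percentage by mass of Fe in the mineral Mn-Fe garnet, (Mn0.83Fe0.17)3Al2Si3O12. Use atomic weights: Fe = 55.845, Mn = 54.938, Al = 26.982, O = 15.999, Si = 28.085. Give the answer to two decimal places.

M((Mn0.83Fe0.17)3Al2Si3O12) = 495.484 g/mol.
Fe contributes 0.51 × 55.845 = 28.481 g per mole.
28.481/495.484 = 0.0575 → 5.75%.

5.75 weight percent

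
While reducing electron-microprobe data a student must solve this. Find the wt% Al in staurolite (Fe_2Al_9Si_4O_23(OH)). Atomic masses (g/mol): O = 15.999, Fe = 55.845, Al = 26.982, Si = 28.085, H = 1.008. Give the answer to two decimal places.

28.51 weight percent

Molar mass of Fe_2Al_9Si_4O_23(OH): 2·55.845 + 9·26.982 + 4·28.085 + 24·15.999 + 1·1.008 = 851.852 g/mol.
Mass of Al per formula unit: 9 × 26.982 = 242.838 g.
Weight fraction Al = 242.838 / 851.852 = 0.2851.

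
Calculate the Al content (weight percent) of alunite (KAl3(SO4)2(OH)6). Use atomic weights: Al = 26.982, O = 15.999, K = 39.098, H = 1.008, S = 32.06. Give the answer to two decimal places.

19.54 weight percent

Molar mass of KAl3(SO4)2(OH)6: 1*39.098 + 3*26.982 + 2*32.06 + 14*15.999 + 6*1.008 = 414.198 g/mol.
Mass of Al per formula unit: 3 × 26.982 = 80.946 g.
Weight fraction Al = 80.946 / 414.198 = 0.1954.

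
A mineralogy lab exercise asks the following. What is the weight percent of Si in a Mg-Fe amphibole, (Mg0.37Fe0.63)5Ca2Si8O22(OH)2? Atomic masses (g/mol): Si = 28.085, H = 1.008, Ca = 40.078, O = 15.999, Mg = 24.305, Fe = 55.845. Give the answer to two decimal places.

24.64 wt%

Formula mass = 1.85×24.305 + 3.15×55.845 + 2×40.078 + 8×28.085 + 24×15.999 + 2×1.008 = 911.704 g/mol, of which 224.680 g is Si.
So Si makes up 224.680/911.704 = 0.2464 of the mass, i.e. 24.64%.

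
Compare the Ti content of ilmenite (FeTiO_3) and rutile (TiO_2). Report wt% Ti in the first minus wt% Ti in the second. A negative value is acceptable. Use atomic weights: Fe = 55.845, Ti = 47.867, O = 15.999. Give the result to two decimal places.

-28.38 percentage points

Ti in FeTiO_3: molar mass 151.709 g/mol; 1×47.867 = 47.867 g → 31.55 wt%.
Ti in TiO_2: molar mass 79.865 g/mol; 1×47.867 = 47.867 g → 59.93 wt%.
Difference = 31.55 − 59.93 = -28.38 percentage points.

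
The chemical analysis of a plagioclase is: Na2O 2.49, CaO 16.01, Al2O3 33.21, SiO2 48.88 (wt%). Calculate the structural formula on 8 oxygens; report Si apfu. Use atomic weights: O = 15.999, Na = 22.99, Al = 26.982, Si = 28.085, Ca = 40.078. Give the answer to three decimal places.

Na2O: 2.49/61.979 = 0.04017 mol → 0.08034 mol Na, 0.04017 mol O.
CaO: 16.01/56.077 = 0.28550 mol → 0.28550 mol Ca, 0.28550 mol O.
Al2O3: 33.21/101.961 = 0.32571 mol → 0.65142 mol Al, 0.97713 mol O.
SiO2: 48.88/60.083 = 0.81354 mol → 0.81354 mol Si, 1.62708 mol O.
Total oxygen = 2.92988 mol. Normalization factor = 8/2.92988 = 2.73049.
Si per 8 O = 0.81354 × 2.73049 = 2.221.

2.221 Si apfu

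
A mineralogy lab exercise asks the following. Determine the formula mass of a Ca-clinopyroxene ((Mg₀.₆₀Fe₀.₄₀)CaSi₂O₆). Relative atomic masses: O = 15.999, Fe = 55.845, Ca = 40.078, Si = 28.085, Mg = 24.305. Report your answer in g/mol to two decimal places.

229.16 g/mol

M = 0.60*24.305 + 0.40*55.845 + 1*40.078 + 2*28.085 + 6*15.999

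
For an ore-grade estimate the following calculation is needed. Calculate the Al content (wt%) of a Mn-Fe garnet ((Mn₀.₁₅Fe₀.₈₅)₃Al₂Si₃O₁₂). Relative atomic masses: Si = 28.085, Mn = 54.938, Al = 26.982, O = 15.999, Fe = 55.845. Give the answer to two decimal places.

10.85 wt%

Formula mass = 0.45*54.938 + 2.55*55.845 + 2*26.982 + 3*28.085 + 12*15.999 = 497.334 g/mol, of which 53.964 g is Al.
So Al makes up 53.964/497.334 = 0.1085 of the mass, i.e. 10.85%.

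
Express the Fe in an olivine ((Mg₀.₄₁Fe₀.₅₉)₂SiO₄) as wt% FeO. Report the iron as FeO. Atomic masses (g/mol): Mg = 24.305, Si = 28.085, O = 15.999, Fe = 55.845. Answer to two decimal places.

Formula mass = 177.908 g/mol.
1.18 Fe → 1.1800 mol FeO per formula unit; M(FeO) = 71.844, so FeO mass = 84.776 g.
84.776/177.908 × 100 = 47.65 wt%.

47.65 wt%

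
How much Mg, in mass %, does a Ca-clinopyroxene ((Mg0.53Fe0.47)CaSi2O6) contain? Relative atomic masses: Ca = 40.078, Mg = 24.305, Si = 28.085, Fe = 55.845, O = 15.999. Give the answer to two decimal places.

5.57 mass %

M((Mg0.53Fe0.47)CaSi2O6) = 231.371 g/mol.
Mg contributes 0.53 × 24.305 = 12.882 g per mole.
12.882/231.371 = 0.0557 → 5.57%.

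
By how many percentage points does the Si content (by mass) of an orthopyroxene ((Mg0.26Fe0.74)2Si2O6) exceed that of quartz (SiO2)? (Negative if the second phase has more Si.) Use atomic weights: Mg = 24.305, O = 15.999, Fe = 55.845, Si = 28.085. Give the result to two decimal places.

-24.04 percentage points

Si in (Mg0.26Fe0.74)2Si2O6: molar mass 247.453 g/mol; 2×28.085 = 56.170 g → 22.70 wt%.
Si in SiO2: molar mass 60.083 g/mol; 1×28.085 = 28.085 g → 46.74 wt%.
Difference = 22.70 − 46.74 = -24.04 percentage points.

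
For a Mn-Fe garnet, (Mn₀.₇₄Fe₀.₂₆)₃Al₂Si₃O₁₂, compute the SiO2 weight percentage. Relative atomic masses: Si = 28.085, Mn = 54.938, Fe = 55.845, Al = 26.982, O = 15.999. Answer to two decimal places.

36.36 wt%

M((Mn₀.₇₄Fe₀.₂₆)₃Al₂Si₃O₁₂) = 495.728 g/mol; M(SiO2) = 60.083 g/mol.
Moles SiO2 per formula unit = 3 Si ÷ 1 = 3.0000.
SiO2 fraction = (3.0000 × 60.083) / 495.728 = 180.249/495.728 = 0.3636.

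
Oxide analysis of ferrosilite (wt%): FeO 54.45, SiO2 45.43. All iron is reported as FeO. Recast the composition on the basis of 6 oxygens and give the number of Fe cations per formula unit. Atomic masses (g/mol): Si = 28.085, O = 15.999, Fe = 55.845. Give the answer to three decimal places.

54.45 wt% FeO ÷ 71.844 g/mol = 0.75789 mol, giving 0.75789 Fe and 0.75789 O.
45.43 wt% SiO2 ÷ 60.083 g/mol = 0.75612 mol, giving 0.75612 Si and 1.51224 O.
Oxygen sums to 2.27013; scaling by 6/2.27013 = 2.64302 puts the formula on 6 O.
Fe: 0.75789 × 2.64302 = 2.003 atoms per formula unit.

2.003 Fe apfu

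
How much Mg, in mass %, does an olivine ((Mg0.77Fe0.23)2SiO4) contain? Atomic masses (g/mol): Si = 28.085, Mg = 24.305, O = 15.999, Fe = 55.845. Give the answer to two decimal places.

Molar mass of (Mg0.77Fe0.23)2SiO4: 1.54×24.305 + 0.46×55.845 + 1×28.085 + 4×15.999 = 155.199 g/mol.
Mass of Mg per formula unit: 1.54 × 24.305 = 37.430 g.
Weight fraction Mg = 37.430 / 155.199 = 0.2412.

24.12 mass %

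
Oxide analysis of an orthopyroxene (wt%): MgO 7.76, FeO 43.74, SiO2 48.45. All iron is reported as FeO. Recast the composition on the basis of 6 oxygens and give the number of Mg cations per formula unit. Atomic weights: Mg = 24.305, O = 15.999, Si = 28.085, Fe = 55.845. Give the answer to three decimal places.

0.479 Mg apfu

7.76 wt% MgO ÷ 40.304 g/mol = 0.19254 mol, giving 0.19254 Mg and 0.19254 O.
43.74 wt% FeO ÷ 71.844 g/mol = 0.60882 mol, giving 0.60882 Fe and 0.60882 O.
48.45 wt% SiO2 ÷ 60.083 g/mol = 0.80638 mol, giving 0.80638 Si and 1.61276 O.
Oxygen sums to 2.41412; scaling by 6/2.41412 = 2.48538 puts the formula on 6 O.
Mg: 0.19254 × 2.48538 = 0.479 atoms per formula unit.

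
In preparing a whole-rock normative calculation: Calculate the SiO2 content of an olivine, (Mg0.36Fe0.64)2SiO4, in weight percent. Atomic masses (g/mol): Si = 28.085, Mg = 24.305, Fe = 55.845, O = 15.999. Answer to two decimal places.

33.18 wt%

Formula mass = 181.062 g/mol.
1 Si → 1.0000 mol SiO2 per formula unit; M(SiO2) = 60.083, so SiO2 mass = 60.083 g.
60.083/181.062 × 100 = 33.18 wt%.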